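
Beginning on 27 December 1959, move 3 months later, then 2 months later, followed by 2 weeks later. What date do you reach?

June 10, 1960

Adding 3 months from December 27, 1959:
month 12 + 3 = 15, which is month 3 of year 1960 → March 1960.
Day 27 is valid in March, giving March 27, 1960.
Advancing 2 months from March 27, 1960:
month 3 + 2 = 5 → May 1960.
Day 27 is valid in May, giving May 27, 1960.
Counting forward 2 weeks (= 14 days) from May 27, 1960:
May has 31 days, so 31 − 27 = 4 days remain after May 27, 1960; 14 − 4 = 10 left.
10 days into June 1960 → June 10, 1960.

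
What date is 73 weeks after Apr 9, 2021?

Advancing 73 weeks = 511 days from April 9, 2021.
April has 30 days, so 30 − 9 = 21 days remain after April 9, 2021; 511 − 21 = 490 left.
May 2021 has 31 days: 490 − 31 = 459 left.
June 2021 has 30 days: 459 − 30 = 429 left.
July 2021 has 31 days: 429 − 31 = 398 left.
August 2021 has 31 days: 398 − 31 = 367 left.
September 2021 has 30 days: 367 − 30 = 337 left.
October 2021 has 31 days: 337 − 31 = 306 left.
November 2021 has 30 days: 306 − 30 = 276 left.
December 2021 has 31 days: 276 − 31 = 245 left.
January 2022 has 31 days: 245 − 31 = 214 left.
February 2022 has 28 days (2022 is not a leap year): 214 − 28 = 186 left.
March 2022 has 31 days: 186 − 31 = 155 left.
April 2022 has 30 days: 155 − 30 = 125 left.
May 2022 has 31 days: 125 − 31 = 94 left.
June 2022 has 30 days: 94 − 30 = 64 left.
July 2022 has 31 days: 64 − 31 = 33 left.
August 2022 has 31 days: 33 − 31 = 2 left.
2 days into September 2022 → September 2, 2022.

September 2, 2022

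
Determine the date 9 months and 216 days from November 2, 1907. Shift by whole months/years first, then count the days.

Counting forward 9 months and 216 days from November 2, 1907: first the month/year part, then the days.
month 11 + 9 = 20, which is month 8 of year 1908 → August 1908.
Day 2 is valid in August, giving August 2, 1908.
Now add 216 days from August 2, 1908.
August has 31 days, so 31 − 2 = 29 days remain after August 2, 1908; 216 − 29 = 187 left.
September 1908 has 30 days: 187 − 30 = 157 left.
October 1908 has 31 days: 157 − 31 = 126 left.
November 1908 has 30 days: 126 − 30 = 96 left.
December 1908 has 31 days: 96 − 31 = 65 left.
January 1909 has 31 days: 65 − 31 = 34 left.
February 1909 has 28 days (1909 is not a leap year): 34 − 28 = 6 left.
6 days into March 1909 → March 6, 1909.

March 6, 1909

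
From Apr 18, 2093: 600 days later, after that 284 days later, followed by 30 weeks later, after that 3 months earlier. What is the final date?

Counting forward 600 days from April 18, 2093:
April has 30 days, so 30 − 18 = 12 days remain after April 18, 2093; 600 − 12 = 588 left.
May 2093 has 31 days: 588 − 31 = 557 left.
June 2093 has 30 days: 557 − 30 = 527 left.
July 2093 has 31 days: 527 − 31 = 496 left.
August 2093 has 31 days: 496 − 31 = 465 left.
September 2093 has 30 days: 465 − 30 = 435 left.
October 2093 has 31 days: 435 − 31 = 404 left.
November 2093 has 30 days: 404 − 30 = 374 left.
December 2093 has 31 days: 374 − 31 = 343 left.
January 2094 has 31 days: 343 − 31 = 312 left.
February 2094 has 28 days (2094 is not a leap year): 312 − 28 = 284 left.
March 2094 has 31 days: 284 − 31 = 253 left.
April 2094 has 30 days: 253 − 30 = 223 left.
May 2094 has 31 days: 223 − 31 = 192 left.
June 2094 has 30 days: 192 − 30 = 162 left.
July 2094 has 31 days: 162 − 31 = 131 left.
August 2094 has 31 days: 131 − 31 = 100 left.
September 2094 has 30 days: 100 − 30 = 70 left.
October 2094 has 31 days: 70 − 31 = 39 left.
November 2094 has 30 days: 39 − 30 = 9 left.
9 days into December 2094 → December 9, 2094.
Adding 284 days from December 9, 2094:
December has 31 days, so 31 − 9 = 22 days remain after December 9, 2094; 284 − 22 = 262 left.
January 2095 has 31 days: 262 − 31 = 231 left.
February 2095 has 28 days (2095 is not a leap year): 231 − 28 = 203 left.
March 2095 has 31 days: 203 − 31 = 172 left.
April 2095 has 30 days: 172 − 30 = 142 left.
May 2095 has 31 days: 142 − 31 = 111 left.
June 2095 has 30 days: 111 − 30 = 81 left.
July 2095 has 31 days: 81 − 31 = 50 left.
August 2095 has 31 days: 50 − 31 = 19 left.
19 days into September 2095 → September 19, 2095.
Adding 30 weeks (= 210 days) from September 19, 2095:
September has 30 days, so 30 − 19 = 11 days remain after September 19, 2095; 210 − 11 = 199 left.
October 2095 has 31 days: 199 − 31 = 168 left.
November 2095 has 30 days: 168 − 30 = 138 left.
December 2095 has 31 days: 138 − 31 = 107 left.
January 2096 has 31 days: 107 − 31 = 76 left.
February 2096 has 29 days (2096 is a leap year): 76 − 29 = 47 left.
March 2096 has 31 days: 47 − 31 = 16 left.
16 days into April 2096 → April 16, 2096.
Going back 3 months from April 16, 2096:
month 4 − 3 = 1 → January 2096.
Day 16 is valid in January, giving January 16, 2096.

January 16, 2096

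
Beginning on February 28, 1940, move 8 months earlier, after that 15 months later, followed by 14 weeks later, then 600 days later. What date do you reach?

Counting back 8 months from February 28, 1940:
month 2 − 8 = -6, which is month 6 of year 1939 → June 1939.
Day 28 is valid in June, giving June 28, 1939.
Adding 15 months from June 28, 1939:
month 6 + 15 = 21, which is month 9 of year 1940 → September 1940.
Day 28 is valid in September, giving September 28, 1940.
Advancing 14 weeks (= 98 days) from September 28, 1940:
September has 30 days, so 30 − 28 = 2 days remain after September 28, 1940; 98 − 2 = 96 left.
October 1940 has 31 days: 96 − 31 = 65 left.
November 1940 has 30 days: 65 − 30 = 35 left.
December 1940 has 31 days: 35 − 31 = 4 left.
4 days into January 1941 → January 4, 1941.
Advancing 600 days from January 4, 1941:
January has 31 days, so 31 − 4 = 27 days remain after January 4, 1941; 600 − 27 = 573 left.
February 1941 has 28 days (1941 is not a leap year): 573 − 28 = 545 left.
March 1941 has 31 days: 545 − 31 = 514 left.
April 1941 has 30 days: 514 − 30 = 484 left.
May 1941 has 31 days: 484 − 31 = 453 left.
June 1941 has 30 days: 453 − 30 = 423 left.
July 1941 has 31 days: 423 − 31 = 392 left.
August 1941 has 31 days: 392 − 31 = 361 left.
September 1941 has 30 days: 361 − 30 = 331 left.
October 1941 has 31 days: 331 − 31 = 300 left.
November 1941 has 30 days: 300 − 30 = 270 left.
December 1941 has 31 days: 270 − 31 = 239 left.
January 1942 has 31 days: 239 − 31 = 208 left.
February 1942 has 28 days (1942 is not a leap year): 208 − 28 = 180 left.
March 1942 has 31 days: 180 − 31 = 149 left.
April 1942 has 30 days: 149 − 30 = 119 left.
May 1942 has 31 days: 119 − 31 = 88 left.
June 1942 has 30 days: 88 − 30 = 58 left.
July 1942 has 31 days: 58 − 31 = 27 left.
27 days into August 1942 → August 27, 1942.

August 27, 1942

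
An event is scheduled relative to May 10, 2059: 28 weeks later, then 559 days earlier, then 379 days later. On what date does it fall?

Adding 28 weeks (= 196 days) from May 10, 2059:
May has 31 days, so 31 − 10 = 21 days remain after May 10, 2059; 196 − 21 = 175 left.
June 2059 has 30 days: 175 − 30 = 145 left.
July 2059 has 31 days: 145 − 31 = 114 left.
August 2059 has 31 days: 114 − 31 = 83 left.
September 2059 has 30 days: 83 − 30 = 53 left.
October 2059 has 31 days: 53 − 31 = 22 left.
22 days into November 2059 → November 22, 2059.
Counting back 559 days from November 22, 2059:
Going back 22 days from November 22, 2059 reaches the end of the previous month; 559 − 22 = 537 left.
October 2059 has 31 days: 537 − 31 = 506 left.
September 2059 has 30 days: 506 − 30 = 476 left.
August 2059 has 31 days: 476 − 31 = 445 left.
July 2059 has 31 days: 445 − 31 = 414 left.
June 2059 has 30 days: 414 − 30 = 384 left.
May 2059 has 31 days: 384 − 31 = 353 left.
April 2059 has 30 days: 353 − 30 = 323 left.
March 2059 has 31 days: 323 − 31 = 292 left.
February 2059 has 28 days (2059 is not a leap year): 292 − 28 = 264 left.
January 2059 has 31 days: 264 − 31 = 233 left.
December 2058 has 31 days: 233 − 31 = 202 left.
November 2058 has 30 days: 202 − 30 = 172 left.
October 2058 has 31 days: 172 − 31 = 141 left.
September 2058 has 30 days: 141 − 30 = 111 left.
August 2058 has 31 days: 111 − 31 = 80 left.
July 2058 has 31 days: 80 − 31 = 49 left.
June 2058 has 30 days: 49 − 30 = 19 left.
May 2058 has 31 days; 31 − 19 = 12 → May 12, 2058.
Advancing 379 days from May 12, 2058:
May has 31 days, so 31 − 12 = 19 days remain after May 12, 2058; 379 − 19 = 360 left.
June 2058 has 30 days: 360 − 30 = 330 left.
July 2058 has 31 days: 330 − 31 = 299 left.
August 2058 has 31 days: 299 − 31 = 268 left.
September 2058 has 30 days: 268 − 30 = 238 left.
October 2058 has 31 days: 238 − 31 = 207 left.
November 2058 has 30 days: 207 − 30 = 177 left.
December 2058 has 31 days: 177 − 31 = 146 left.
January 2059 has 31 days: 146 − 31 = 115 left.
February 2059 has 28 days (2059 is not a leap year): 115 − 28 = 87 left.
March 2059 has 31 days: 87 − 31 = 56 left.
April 2059 has 30 days: 56 − 30 = 26 left.
26 days into May 2059 → May 26, 2059.

May 26, 2059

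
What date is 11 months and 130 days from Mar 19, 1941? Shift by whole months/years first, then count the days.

June 29, 1942

Counting forward 11 months and 130 days from March 19, 1941: first the month/year part, then the days.
month 3 + 11 = 14, which is month 2 of year 1942 → February 1942.
Day 19 is valid in February, giving February 19, 1942.
Now add 130 days from February 19, 1942.
February has 28 days, so 28 − 19 = 9 days remain after February 19, 1942; 130 − 9 = 121 left.
March 1942 has 31 days: 121 − 31 = 90 left.
April 1942 has 30 days: 90 − 30 = 60 left.
May 1942 has 31 days: 60 − 31 = 29 left.
29 days into June 1942 → June 29, 1942.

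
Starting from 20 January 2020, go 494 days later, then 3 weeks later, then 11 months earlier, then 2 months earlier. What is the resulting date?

May 18, 2020

Adding 494 days from January 20, 2020:
January has 31 days, so 31 − 20 = 11 days remain after January 20, 2020; 494 − 11 = 483 left.
February 2020 has 29 days (2020 is a leap year): 483 − 29 = 454 left.
March 2020 has 31 days: 454 − 31 = 423 left.
April 2020 has 30 days: 423 − 30 = 393 left.
May 2020 has 31 days: 393 − 31 = 362 left.
June 2020 has 30 days: 362 − 30 = 332 left.
July 2020 has 31 days: 332 − 31 = 301 left.
August 2020 has 31 days: 301 − 31 = 270 left.
September 2020 has 30 days: 270 − 30 = 240 left.
October 2020 has 31 days: 240 − 31 = 209 left.
November 2020 has 30 days: 209 − 30 = 179 left.
December 2020 has 31 days: 179 − 31 = 148 left.
January 2021 has 31 days: 148 − 31 = 117 left.
February 2021 has 28 days (2021 is not a leap year): 117 − 28 = 89 left.
March 2021 has 31 days: 89 − 31 = 58 left.
April 2021 has 30 days: 58 − 30 = 28 left.
28 days into May 2021 → May 28, 2021.
Advancing 3 weeks (= 21 days) from May 28, 2021:
May has 31 days, so 31 − 28 = 3 days remain after May 28, 2021; 21 − 3 = 18 left.
18 days into June 2021 → June 18, 2021.
Subtracting 11 months from June 18, 2021:
month 6 − 11 = -5, which is month 7 of year 2020 → July 2020.
Day 18 is valid in July, giving July 18, 2020.
Going back 2 months from July 18, 2020:
month 7 − 2 = 5 → May 2020.
Day 18 is valid in May, giving May 18, 2020.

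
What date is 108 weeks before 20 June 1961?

May 26, 1959

Counting back 108 weeks = 756 days from June 20, 1961.
Going back 20 days from June 20, 1961 reaches the end of the previous month; 756 − 20 = 736 left.
May 1961 has 31 days: 736 − 31 = 705 left.
April 1961 has 30 days: 705 − 30 = 675 left.
March 1961 has 31 days: 675 − 31 = 644 left.
February 1961 has 28 days (1961 is not a leap year): 644 − 28 = 616 left.
January 1961 has 31 days: 616 − 31 = 585 left.
December 1960 has 31 days: 585 − 31 = 554 left.
November 1960 has 30 days: 554 − 30 = 524 left.
October 1960 has 31 days: 524 − 31 = 493 left.
September 1960 has 30 days: 493 − 30 = 463 left.
August 1960 has 31 days: 463 − 31 = 432 left.
July 1960 has 31 days: 432 − 31 = 401 left.
June 1960 has 30 days: 401 − 30 = 371 left.
May 1960 has 31 days: 371 − 31 = 340 left.
April 1960 has 30 days: 340 − 30 = 310 left.
March 1960 has 31 days: 310 − 31 = 279 left.
February 1960 has 29 days (1960 is a leap year): 279 − 29 = 250 left.
January 1960 has 31 days: 250 − 31 = 219 left.
December 1959 has 31 days: 219 − 31 = 188 left.
November 1959 has 30 days: 188 − 30 = 158 left.
October 1959 has 31 days: 158 − 31 = 127 left.
September 1959 has 30 days: 127 − 30 = 97 left.
August 1959 has 31 days: 97 − 31 = 66 left.
July 1959 has 31 days: 66 − 31 = 35 left.
June 1959 has 30 days: 35 − 30 = 5 left.
May 1959 has 31 days; 31 − 5 = 26 → May 26, 1959.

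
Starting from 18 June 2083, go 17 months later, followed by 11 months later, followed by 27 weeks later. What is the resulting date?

Adding 17 months from June 18, 2083:
month 6 + 17 = 23, which is month 11 of year 2084 → November 2084.
Day 18 is valid in November, giving November 18, 2084.
Counting forward 11 months from November 18, 2084:
month 11 + 11 = 22, which is month 10 of year 2085 → October 2085.
Day 18 is valid in October, giving October 18, 2085.
Advancing 27 weeks (= 189 days) from October 18, 2085:
October has 31 days, so 31 − 18 = 13 days remain after October 18, 2085; 189 − 13 = 176 left.
November 2085 has 30 days: 176 − 30 = 146 left.
December 2085 has 31 days: 146 − 31 = 115 left.
January 2086 has 31 days: 115 − 31 = 84 left.
February 2086 has 28 days (2086 is not a leap year): 84 − 28 = 56 left.
March 2086 has 31 days: 56 − 31 = 25 left.
25 days into April 2086 → April 25, 2086.

April 25, 2086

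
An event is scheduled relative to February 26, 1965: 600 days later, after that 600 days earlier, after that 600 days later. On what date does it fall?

Advancing 600 days from February 26, 1965:
February has 28 days, so 28 − 26 = 2 days remain after February 26, 1965; 600 − 2 = 598 left.
March 1965 has 31 days: 598 − 31 = 567 left.
April 1965 has 30 days: 567 − 30 = 537 left.
May 1965 has 31 days: 537 − 31 = 506 left.
June 1965 has 30 days: 506 − 30 = 476 left.
July 1965 has 31 days: 476 − 31 = 445 left.
August 1965 has 31 days: 445 − 31 = 414 left.
September 1965 has 30 days: 414 − 30 = 384 left.
October 1965 has 31 days: 384 − 31 = 353 left.
November 1965 has 30 days: 353 − 30 = 323 left.
December 1965 has 31 days: 323 − 31 = 292 left.
January 1966 has 31 days: 292 − 31 = 261 left.
February 1966 has 28 days (1966 is not a leap year): 261 − 28 = 233 left.
March 1966 has 31 days: 233 − 31 = 202 left.
April 1966 has 30 days: 202 − 30 = 172 left.
May 1966 has 31 days: 172 − 31 = 141 left.
June 1966 has 30 days: 141 − 30 = 111 left.
July 1966 has 31 days: 111 − 31 = 80 left.
August 1966 has 31 days: 80 − 31 = 49 left.
September 1966 has 30 days: 49 − 30 = 19 left.
19 days into October 1966 → October 19, 1966.
Subtracting 600 days from October 19, 1966:
Going back 19 days from October 19, 1966 reaches the end of the previous month; 600 − 19 = 581 left.
September 1966 has 30 days: 581 − 30 = 551 left.
August 1966 has 31 days: 551 − 31 = 520 left.
July 1966 has 31 days: 520 − 31 = 489 left.
June 1966 has 30 days: 489 − 30 = 459 left.
May 1966 has 31 days: 459 − 31 = 428 left.
April 1966 has 30 days: 428 − 30 = 398 left.
March 1966 has 31 days: 398 − 31 = 367 left.
February 1966 has 28 days (1966 is not a leap year): 367 − 28 = 339 left.
January 1966 has 31 days: 339 − 31 = 308 left.
December 1965 has 31 days: 308 − 31 = 277 left.
November 1965 has 30 days: 277 − 30 = 247 left.
October 1965 has 31 days: 247 − 31 = 216 left.
September 1965 has 30 days: 216 − 30 = 186 left.
August 1965 has 31 days: 186 − 31 = 155 left.
July 1965 has 31 days: 155 − 31 = 124 left.
June 1965 has 30 days: 124 − 30 = 94 left.
May 1965 has 31 days: 94 − 31 = 63 left.
April 1965 has 30 days: 63 − 30 = 33 left.
March 1965 has 31 days: 33 − 31 = 2 left.
February 1965 has 28 days; 28 − 2 = 26 → February 26, 1965.
Adding 600 days from February 26, 1965:
February has 28 days, so 28 − 26 = 2 days remain after February 26, 1965; 600 − 2 = 598 left.
March 1965 has 31 days: 598 − 31 = 567 left.
April 1965 has 30 days: 567 − 30 = 537 left.
May 1965 has 31 days: 537 − 31 = 506 left.
June 1965 has 30 days: 506 − 30 = 476 left.
July 1965 has 31 days: 476 − 31 = 445 left.
August 1965 has 31 days: 445 − 31 = 414 left.
September 1965 has 30 days: 414 − 30 = 384 left.
October 1965 has 31 days: 384 − 31 = 353 left.
November 1965 has 30 days: 353 − 30 = 323 left.
December 1965 has 31 days: 323 − 31 = 292 left.
January 1966 has 31 days: 292 − 31 = 261 left.
February 1966 has 28 days (1966 is not a leap year): 261 − 28 = 233 left.
March 1966 has 31 days: 233 − 31 = 202 left.
April 1966 has 30 days: 202 − 30 = 172 left.
May 1966 has 31 days: 172 − 31 = 141 left.
June 1966 has 30 days: 141 − 30 = 111 left.
July 1966 has 31 days: 111 − 31 = 80 left.
August 1966 has 31 days: 80 − 31 = 49 left.
September 1966 has 30 days: 49 − 30 = 19 left.
19 days into October 1966 → October 19, 1966.

October 19, 1966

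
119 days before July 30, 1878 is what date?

April 2, 1878

Subtracting 119 days from July 30, 1878.
Going back 30 days from July 30, 1878 reaches the end of the previous month; 119 − 30 = 89 left.
June 1878 has 30 days: 89 − 30 = 59 left.
May 1878 has 31 days: 59 − 31 = 28 left.
April 1878 has 30 days; 30 − 28 = 2 → April 2, 1878.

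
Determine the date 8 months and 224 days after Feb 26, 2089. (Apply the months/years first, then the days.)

June 7, 2090

Advancing 8 months and 224 days from February 26, 2089: first the month/year part, then the days.
month 2 + 8 = 10 → October 2089.
Day 26 is valid in October, giving October 26, 2089.
Now add 224 days from October 26, 2089.
October has 31 days, so 31 − 26 = 5 days remain after October 26, 2089; 224 − 5 = 219 left.
November 2089 has 30 days: 219 − 30 = 189 left.
December 2089 has 31 days: 189 − 31 = 158 left.
January 2090 has 31 days: 158 − 31 = 127 left.
February 2090 has 28 days (2090 is not a leap year): 127 − 28 = 99 left.
March 2090 has 31 days: 99 − 31 = 68 left.
April 2090 has 30 days: 68 − 30 = 38 left.
May 2090 has 31 days: 38 − 31 = 7 left.
7 days into June 2090 → June 7, 2090.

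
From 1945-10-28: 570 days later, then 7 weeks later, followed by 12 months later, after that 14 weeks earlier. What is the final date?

April 2, 1948

Adding 570 days from October 28, 1945:
October has 31 days, so 31 − 28 = 3 days remain after October 28, 1945; 570 − 3 = 567 left.
November 1945 has 30 days: 567 − 30 = 537 left.
December 1945 has 31 days: 537 − 31 = 506 left.
January 1946 has 31 days: 506 − 31 = 475 left.
February 1946 has 28 days (1946 is not a leap year): 475 − 28 = 447 left.
March 1946 has 31 days: 447 − 31 = 416 left.
April 1946 has 30 days: 416 − 30 = 386 left.
May 1946 has 31 days: 386 − 31 = 355 left.
June 1946 has 30 days: 355 − 30 = 325 left.
July 1946 has 31 days: 325 − 31 = 294 left.
August 1946 has 31 days: 294 − 31 = 263 left.
September 1946 has 30 days: 263 − 30 = 233 left.
October 1946 has 31 days: 233 − 31 = 202 left.
November 1946 has 30 days: 202 − 30 = 172 left.
December 1946 has 31 days: 172 − 31 = 141 left.
January 1947 has 31 days: 141 − 31 = 110 left.
February 1947 has 28 days (1947 is not a leap year): 110 − 28 = 82 left.
March 1947 has 31 days: 82 − 31 = 51 left.
April 1947 has 30 days: 51 − 30 = 21 left.
21 days into May 1947 → May 21, 1947.
Advancing 7 weeks (= 49 days) from May 21, 1947:
May has 31 days, so 31 − 21 = 10 days remain after May 21, 1947; 49 − 10 = 39 left.
June 1947 has 30 days: 39 − 30 = 9 left.
9 days into July 1947 → July 9, 1947.
Adding 12 months from July 9, 1947:
month 7 + 12 = 19, which is month 7 of year 1948 → July 1948.
Day 9 is valid in July, giving July 9, 1948.
Counting back 14 weeks (= 98 days) from July 9, 1948:
Going back 9 days from July 9, 1948 reaches the end of the previous month; 98 − 9 = 89 left.
June 1948 has 30 days: 89 − 30 = 59 left.
May 1948 has 31 days: 59 − 31 = 28 left.
April 1948 has 30 days; 30 − 28 = 2 → April 2, 1948.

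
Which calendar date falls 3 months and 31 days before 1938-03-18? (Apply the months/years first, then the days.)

November 17, 1937

Counting back 3 months and 31 days from March 18, 1938: first the month/year part, then the days.
month 3 − 3 = 0, which is month 12 of year 1937 → December 1937.
Day 18 is valid in December, giving December 18, 1937.
Now subtract 31 days from December 18, 1937.
Going back 18 days from December 18, 1937 reaches the end of the previous month; 31 − 18 = 13 left.
November 1937 has 30 days; 30 − 13 = 17 → November 17, 1937.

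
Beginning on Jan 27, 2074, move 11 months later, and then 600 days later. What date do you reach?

August 18, 2076

Advancing 11 months from January 27, 2074:
month 1 + 11 = 12 → December 2074.
Day 27 is valid in December, giving December 27, 2074.
Advancing 600 days from December 27, 2074:
December has 31 days, so 31 − 27 = 4 days remain after December 27, 2074; 600 − 4 = 596 left.
January 2075 has 31 days: 596 − 31 = 565 left.
February 2075 has 28 days (2075 is not a leap year): 565 − 28 = 537 left.
March 2075 has 31 days: 537 − 31 = 506 left.
April 2075 has 30 days: 506 − 30 = 476 left.
May 2075 has 31 days: 476 − 31 = 445 left.
June 2075 has 30 days: 445 − 30 = 415 left.
July 2075 has 31 days: 415 − 31 = 384 left.
August 2075 has 31 days: 384 − 31 = 353 left.
September 2075 has 30 days: 353 − 30 = 323 left.
October 2075 has 31 days: 323 − 31 = 292 left.
November 2075 has 30 days: 292 − 30 = 262 left.
December 2075 has 31 days: 262 − 31 = 231 left.
January 2076 has 31 days: 231 − 31 = 200 left.
February 2076 has 29 days (2076 is a leap year): 200 − 29 = 171 left.
March 2076 has 31 days: 171 − 31 = 140 left.
April 2076 has 30 days: 140 − 30 = 110 left.
May 2076 has 31 days: 110 − 31 = 79 left.
June 2076 has 30 days: 79 − 30 = 49 left.
July 2076 has 31 days: 49 − 31 = 18 left.
18 days into August 2076 → August 18, 2076.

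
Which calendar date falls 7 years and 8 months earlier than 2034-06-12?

Going back 7 years and 8 months from June 12, 2034.
-7 years → 2027; month 6 − 8 = -2, which is month 10 of year 2026 → October 2026.
Day 12 is valid in October, giving October 12, 2026.

October 12, 2026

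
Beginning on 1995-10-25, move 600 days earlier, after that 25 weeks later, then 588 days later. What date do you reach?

Counting back 600 days from October 25, 1995:
Going back 25 days from October 25, 1995 reaches the end of the previous month; 600 − 25 = 575 left.
September 1995 has 30 days: 575 − 30 = 545 left.
August 1995 has 31 days: 545 − 31 = 514 left.
July 1995 has 31 days: 514 − 31 = 483 left.
June 1995 has 30 days: 483 − 30 = 453 left.
May 1995 has 31 days: 453 − 31 = 422 left.
April 1995 has 30 days: 422 − 30 = 392 left.
March 1995 has 31 days: 392 − 31 = 361 left.
February 1995 has 28 days (1995 is not a leap year): 361 − 28 = 333 left.
January 1995 has 31 days: 333 − 31 = 302 left.
December 1994 has 31 days: 302 − 31 = 271 left.
November 1994 has 30 days: 271 − 30 = 241 left.
October 1994 has 31 days: 241 − 31 = 210 left.
September 1994 has 30 days: 210 − 30 = 180 left.
August 1994 has 31 days: 180 − 31 = 149 left.
July 1994 has 31 days: 149 − 31 = 118 left.
June 1994 has 30 days: 118 − 30 = 88 left.
May 1994 has 31 days: 88 − 31 = 57 left.
April 1994 has 30 days: 57 − 30 = 27 left.
March 1994 has 31 days; 31 − 27 = 4 → March 4, 1994.
Counting forward 25 weeks (= 175 days) from March 4, 1994:
March has 31 days, so 31 − 4 = 27 days remain after March 4, 1994; 175 − 27 = 148 left.
April 1994 has 30 days: 148 − 30 = 118 left.
May 1994 has 31 days: 118 − 31 = 87 left.
June 1994 has 30 days: 87 − 30 = 57 left.
July 1994 has 31 days: 57 − 31 = 26 left.
26 days into August 1994 → August 26, 1994.
Advancing 588 days from August 26, 1994:
August has 31 days, so 31 − 26 = 5 days remain after August 26, 1994; 588 − 5 = 583 left.
September 1994 has 30 days: 583 − 30 = 553 left.
October 1994 has 31 days: 553 − 31 = 522 left.
November 1994 has 30 days: 522 − 30 = 492 left.
December 1994 has 31 days: 492 − 31 = 461 left.
January 1995 has 31 days: 461 − 31 = 430 left.
February 1995 has 28 days (1995 is not a leap year): 430 − 28 = 402 left.
March 1995 has 31 days: 402 − 31 = 371 left.
April 1995 has 30 days: 371 − 30 = 341 left.
May 1995 has 31 days: 341 − 31 = 310 left.
June 1995 has 30 days: 310 − 30 = 280 left.
July 1995 has 31 days: 280 − 31 = 249 left.
August 1995 has 31 days: 249 − 31 = 218 left.
September 1995 has 30 days: 218 − 30 = 188 left.
October 1995 has 31 days: 188 − 31 = 157 left.
November 1995 has 30 days: 157 − 30 = 127 left.
December 1995 has 31 days: 127 − 31 = 96 left.
January 1996 has 31 days: 96 − 31 = 65 left.
February 1996 has 29 days (1996 is a leap year): 65 − 29 = 36 left.
March 1996 has 31 days: 36 − 31 = 5 left.
5 days into April 1996 → April 5, 1996.

April 5, 1996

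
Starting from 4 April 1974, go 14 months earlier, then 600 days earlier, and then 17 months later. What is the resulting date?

November 15, 1972

Going back 14 months from April 4, 1974:
month 4 − 14 = -10, which is month 2 of year 1973 → February 1973.
Day 4 is valid in February, giving February 4, 1973.
Subtracting 600 days from February 4, 1973:
Going back 4 days from February 4, 1973 reaches the end of the previous month; 600 − 4 = 596 left.
January 1973 has 31 days: 596 − 31 = 565 left.
December 1972 has 31 days: 565 − 31 = 534 left.
November 1972 has 30 days: 534 − 30 = 504 left.
October 1972 has 31 days: 504 − 31 = 473 left.
September 1972 has 30 days: 473 − 30 = 443 left.
August 1972 has 31 days: 443 − 31 = 412 left.
July 1972 has 31 days: 412 − 31 = 381 left.
June 1972 has 30 days: 381 − 30 = 351 left.
May 1972 has 31 days: 351 − 31 = 320 left.
April 1972 has 30 days: 320 − 30 = 290 left.
March 1972 has 31 days: 290 − 31 = 259 left.
February 1972 has 29 days (1972 is a leap year): 259 − 29 = 230 left.
January 1972 has 31 days: 230 − 31 = 199 left.
December 1971 has 31 days: 199 − 31 = 168 left.
November 1971 has 30 days: 168 − 30 = 138 left.
October 1971 has 31 days: 138 − 31 = 107 left.
September 1971 has 30 days: 107 − 30 = 77 left.
August 1971 has 31 days: 77 − 31 = 46 left.
July 1971 has 31 days: 46 − 31 = 15 left.
June 1971 has 30 days; 30 − 15 = 15 → June 15, 1971.
Advancing 17 months from June 15, 1971:
month 6 + 17 = 23, which is month 11 of year 1972 → November 1972.
Day 15 is valid in November, giving November 15, 1972.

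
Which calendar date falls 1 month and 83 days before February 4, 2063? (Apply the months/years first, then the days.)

October 13, 2062

Subtracting 1 month and 83 days from February 4, 2063: first the month/year part, then the days.
month 2 − 1 = 1 → January 2063.
Day 4 is valid in January, giving January 4, 2063.
Now subtract 83 days from January 4, 2063.
Going back 4 days from January 4, 2063 reaches the end of the previous month; 83 − 4 = 79 left.
December 2062 has 31 days: 79 − 31 = 48 left.
November 2062 has 30 days: 48 − 30 = 18 left.
October 2062 has 31 days; 31 − 18 = 13 → October 13, 2062.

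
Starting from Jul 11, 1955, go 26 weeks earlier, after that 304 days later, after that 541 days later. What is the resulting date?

May 4, 1957

Counting back 26 weeks (= 182 days) from July 11, 1955:
Going back 11 days from July 11, 1955 reaches the end of the previous month; 182 − 11 = 171 left.
June 1955 has 30 days: 171 − 30 = 141 left.
May 1955 has 31 days: 141 − 31 = 110 left.
April 1955 has 30 days: 110 − 30 = 80 left.
March 1955 has 31 days: 80 − 31 = 49 left.
February 1955 has 28 days (1955 is not a leap year): 49 − 28 = 21 left.
January 1955 has 31 days; 31 − 21 = 10 → January 10, 1955.
Advancing 304 days from January 10, 1955:
January has 31 days, so 31 − 10 = 21 days remain after January 10, 1955; 304 − 21 = 283 left.
February 1955 has 28 days (1955 is not a leap year): 283 − 28 = 255 left.
March 1955 has 31 days: 255 − 31 = 224 left.
April 1955 has 30 days: 224 − 30 = 194 left.
May 1955 has 31 days: 194 − 31 = 163 left.
June 1955 has 30 days: 163 − 30 = 133 left.
July 1955 has 31 days: 133 − 31 = 102 left.
August 1955 has 31 days: 102 − 31 = 71 left.
September 1955 has 30 days: 71 − 30 = 41 left.
October 1955 has 31 days: 41 − 31 = 10 left.
10 days into November 1955 → November 10, 1955.
Advancing 541 days from November 10, 1955:
November has 30 days, so 30 − 10 = 20 days remain after November 10, 1955; 541 − 20 = 521 left.
December 1955 has 31 days: 521 − 31 = 490 left.
January 1956 has 31 days: 490 − 31 = 459 left.
February 1956 has 29 days (1956 is a leap year): 459 − 29 = 430 left.
March 1956 has 31 days: 430 − 31 = 399 left.
April 1956 has 30 days: 399 − 30 = 369 left.
May 1956 has 31 days: 369 − 31 = 338 left.
June 1956 has 30 days: 338 − 30 = 308 left.
July 1956 has 31 days: 308 − 31 = 277 left.
August 1956 has 31 days: 277 − 31 = 246 left.
September 1956 has 30 days: 246 − 30 = 216 left.
October 1956 has 31 days: 216 − 31 = 185 left.
November 1956 has 30 days: 185 − 30 = 155 left.
December 1956 has 31 days: 155 − 31 = 124 left.
January 1957 has 31 days: 124 − 31 = 93 left.
February 1957 has 28 days (1957 is not a leap year): 93 − 28 = 65 left.
March 1957 has 31 days: 65 − 31 = 34 left.
April 1957 has 30 days: 34 − 30 = 4 left.
4 days into May 1957 → May 4, 1957.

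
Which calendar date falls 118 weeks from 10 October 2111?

Counting forward 118 weeks = 826 days from October 10, 2111.
October has 31 days, so 31 − 10 = 21 days remain after October 10, 2111; 826 − 21 = 805 left.
November 2111 has 30 days: 805 − 30 = 775 left.
December 2111 has 31 days: 775 − 31 = 744 left.
January 2112 has 31 days: 744 − 31 = 713 left.
February 2112 has 29 days (2112 is a leap year): 713 − 29 = 684 left.
March 2112 has 31 days: 684 − 31 = 653 left.
April 2112 has 30 days: 653 − 30 = 623 left.
May 2112 has 31 days: 623 − 31 = 592 left.
June 2112 has 30 days: 592 − 30 = 562 left.
July 2112 has 31 days: 562 − 31 = 531 left.
August 2112 has 31 days: 531 − 31 = 500 left.
September 2112 has 30 days: 500 − 30 = 470 left.
October 2112 has 31 days: 470 − 31 = 439 left.
November 2112 has 30 days: 439 − 30 = 409 left.
December 2112 has 31 days: 409 − 31 = 378 left.
January 2113 has 31 days: 378 − 31 = 347 left.
February 2113 has 28 days (2113 is not a leap year): 347 − 28 = 319 left.
March 2113 has 31 days: 319 − 31 = 288 left.
April 2113 has 30 days: 288 − 30 = 258 left.
May 2113 has 31 days: 258 − 31 = 227 left.
June 2113 has 30 days: 227 − 30 = 197 left.
July 2113 has 31 days: 197 − 31 = 166 left.
August 2113 has 31 days: 166 − 31 = 135 left.
September 2113 has 30 days: 135 − 30 = 105 left.
October 2113 has 31 days: 105 − 31 = 74 left.
November 2113 has 30 days: 74 − 30 = 44 left.
December 2113 has 31 days: 44 − 31 = 13 left.
13 days into January 2114 → January 13, 2114.

January 13, 2114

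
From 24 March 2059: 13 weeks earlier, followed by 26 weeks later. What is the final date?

Going back 13 weeks (= 91 days) from March 24, 2059:
Going back 24 days from March 24, 2059 reaches the end of the previous month; 91 − 24 = 67 left.
February 2059 has 28 days (2059 is not a leap year): 67 − 28 = 39 left.
January 2059 has 31 days: 39 − 31 = 8 left.
December 2058 has 31 days; 31 − 8 = 23 → December 23, 2058.
Counting forward 26 weeks (= 182 days) from December 23, 2058:
December has 31 days, so 31 − 23 = 8 days remain after December 23, 2058; 182 − 8 = 174 left.
January 2059 has 31 days: 174 − 31 = 143 left.
February 2059 has 28 days (2059 is not a leap year): 143 − 28 = 115 left.
March 2059 has 31 days: 115 − 31 = 84 left.
April 2059 has 30 days: 84 − 30 = 54 left.
May 2059 has 31 days: 54 − 31 = 23 left.
23 days into June 2059 → June 23, 2059.

June 23, 2059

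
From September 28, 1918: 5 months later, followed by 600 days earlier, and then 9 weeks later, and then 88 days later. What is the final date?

Counting forward 5 months from September 28, 1918:
month 9 + 5 = 14, which is month 2 of year 1919 → February 1919.
Day 28 is valid in February, giving February 28, 1919.
Going back 600 days from February 28, 1919:
Going back 28 days from February 28, 1919 reaches the end of the previous month; 600 − 28 = 572 left.
January 1919 has 31 days: 572 − 31 = 541 left.
December 1918 has 31 days: 541 − 31 = 510 left.
November 1918 has 30 days: 510 − 30 = 480 left.
October 1918 has 31 days: 480 − 31 = 449 left.
September 1918 has 30 days: 449 − 30 = 419 left.
August 1918 has 31 days: 419 − 31 = 388 left.
July 1918 has 31 days: 388 − 31 = 357 left.
June 1918 has 30 days: 357 − 30 = 327 left.
May 1918 has 31 days: 327 − 31 = 296 left.
April 1918 has 30 days: 296 − 30 = 266 left.
March 1918 has 31 days: 266 − 31 = 235 left.
February 1918 has 28 days (1918 is not a leap year): 235 − 28 = 207 left.
January 1918 has 31 days: 207 − 31 = 176 left.
December 1917 has 31 days: 176 − 31 = 145 left.
November 1917 has 30 days: 145 − 30 = 115 left.
October 1917 has 31 days: 115 − 31 = 84 left.
September 1917 has 30 days: 84 − 30 = 54 left.
August 1917 has 31 days: 54 − 31 = 23 left.
July 1917 has 31 days; 31 − 23 = 8 → July 8, 1917.
Advancing 9 weeks (= 63 days) from July 8, 1917:
July has 31 days, so 31 − 8 = 23 days remain after July 8, 1917; 63 − 23 = 40 left.
August 1917 has 31 days: 40 − 31 = 9 left.
9 days into September 1917 → September 9, 1917.
Advancing 88 days from September 9, 1917:
September has 30 days, so 30 − 9 = 21 days remain after September 9, 1917; 88 − 21 = 67 left.
October 1917 has 31 days: 67 − 31 = 36 left.
November 1917 has 30 days: 36 − 30 = 6 left.
6 days into December 1917 → December 6, 1917.

December 6, 1917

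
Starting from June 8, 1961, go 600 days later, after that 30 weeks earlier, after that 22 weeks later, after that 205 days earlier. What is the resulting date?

May 13, 1962

Counting forward 600 days from June 8, 1961:
June has 30 days, so 30 − 8 = 22 days remain after June 8, 1961; 600 − 22 = 578 left.
July 1961 has 31 days: 578 − 31 = 547 left.
August 1961 has 31 days: 547 − 31 = 516 left.
September 1961 has 30 days: 516 − 30 = 486 left.
October 1961 has 31 days: 486 − 31 = 455 left.
November 1961 has 30 days: 455 − 30 = 425 left.
December 1961 has 31 days: 425 − 31 = 394 left.
January 1962 has 31 days: 394 − 31 = 363 left.
February 1962 has 28 days (1962 is not a leap year): 363 − 28 = 335 left.
March 1962 has 31 days: 335 − 31 = 304 left.
April 1962 has 30 days: 304 − 30 = 274 left.
May 1962 has 31 days: 274 − 31 = 243 left.
June 1962 has 30 days: 243 − 30 = 213 left.
July 1962 has 31 days: 213 − 31 = 182 left.
August 1962 has 31 days: 182 − 31 = 151 left.
September 1962 has 30 days: 151 − 30 = 121 left.
October 1962 has 31 days: 121 − 31 = 90 left.
November 1962 has 30 days: 90 − 30 = 60 left.
December 1962 has 31 days: 60 − 31 = 29 left.
29 days into January 1963 → January 29, 1963.
Counting back 30 weeks (= 210 days) from January 29, 1963:
Going back 29 days from January 29, 1963 reaches the end of the previous month; 210 − 29 = 181 left.
December 1962 has 31 days: 181 − 31 = 150 left.
November 1962 has 30 days: 150 − 30 = 120 left.
October 1962 has 31 days: 120 − 31 = 89 left.
September 1962 has 30 days: 89 − 30 = 59 left.
August 1962 has 31 days: 59 − 31 = 28 left.
July 1962 has 31 days; 31 − 28 = 3 → July 3, 1962.
Advancing 22 weeks (= 154 days) from July 3, 1962:
July has 31 days, so 31 − 3 = 28 days remain after July 3, 1962; 154 − 28 = 126 left.
August 1962 has 31 days: 126 − 31 = 95 left.
September 1962 has 30 days: 95 − 30 = 65 left.
October 1962 has 31 days: 65 − 31 = 34 left.
November 1962 has 30 days: 34 − 30 = 4 left.
4 days into December 1962 → December 4, 1962.
Counting back 205 days from December 4, 1962:
Going back 4 days from December 4, 1962 reaches the end of the previous month; 205 − 4 = 201 left.
November 1962 has 30 days: 201 − 30 = 171 left.
October 1962 has 31 days: 171 − 31 = 140 left.
September 1962 has 30 days: 140 − 30 = 110 left.
August 1962 has 31 days: 110 − 31 = 79 left.
July 1962 has 31 days: 79 − 31 = 48 left.
June 1962 has 30 days: 48 − 30 = 18 left.
May 1962 has 31 days; 31 − 18 = 13 → May 13, 1962.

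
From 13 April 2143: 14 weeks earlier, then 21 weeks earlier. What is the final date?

August 11, 2142

Counting back 14 weeks (= 98 days) from April 13, 2143:
Going back 13 days from April 13, 2143 reaches the end of the previous month; 98 − 13 = 85 left.
March 2143 has 31 days: 85 − 31 = 54 left.
February 2143 has 28 days (2143 is not a leap year): 54 − 28 = 26 left.
January 2143 has 31 days; 31 − 26 = 5 → January 5, 2143.
Subtracting 21 weeks (= 147 days) from January 5, 2143:
Going back 5 days from January 5, 2143 reaches the end of the previous month; 147 − 5 = 142 left.
December 2142 has 31 days: 142 − 31 = 111 left.
November 2142 has 30 days: 111 − 30 = 81 left.
October 2142 has 31 days: 81 − 31 = 50 left.
September 2142 has 30 days: 50 − 30 = 20 left.
August 2142 has 31 days; 31 − 20 = 11 → August 11, 2142.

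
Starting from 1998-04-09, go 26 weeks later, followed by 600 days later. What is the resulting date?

May 30, 2000

Counting forward 26 weeks (= 182 days) from April 9, 1998:
April has 30 days, so 30 − 9 = 21 days remain after April 9, 1998; 182 − 21 = 161 left.
May 1998 has 31 days: 161 − 31 = 130 left.
June 1998 has 30 days: 130 − 30 = 100 left.
July 1998 has 31 days: 100 − 31 = 69 left.
August 1998 has 31 days: 69 − 31 = 38 left.
September 1998 has 30 days: 38 − 30 = 8 left.
8 days into October 1998 → October 8, 1998.
Adding 600 days from October 8, 1998:
October has 31 days, so 31 − 8 = 23 days remain after October 8, 1998; 600 − 23 = 577 left.
November 1998 has 30 days: 577 − 30 = 547 left.
December 1998 has 31 days: 547 − 31 = 516 left.
January 1999 has 31 days: 516 − 31 = 485 left.
February 1999 has 28 days (1999 is not a leap year): 485 − 28 = 457 left.
March 1999 has 31 days: 457 − 31 = 426 left.
April 1999 has 30 days: 426 − 30 = 396 left.
May 1999 has 31 days: 396 − 31 = 365 left.
June 1999 has 30 days: 365 − 30 = 335 left.
July 1999 has 31 days: 335 − 31 = 304 left.
August 1999 has 31 days: 304 − 31 = 273 left.
September 1999 has 30 days: 273 − 30 = 243 left.
October 1999 has 31 days: 243 − 31 = 212 left.
November 1999 has 30 days: 212 − 30 = 182 left.
December 1999 has 31 days: 182 − 31 = 151 left.
January 2000 has 31 days: 151 − 31 = 120 left.
February 2000 has 29 days (2000 is a leap year (divisible by 400)): 120 − 29 = 91 left.
March 2000 has 31 days: 91 − 31 = 60 left.
April 2000 has 30 days: 60 − 30 = 30 left.
30 days into May 2000 → May 30, 2000.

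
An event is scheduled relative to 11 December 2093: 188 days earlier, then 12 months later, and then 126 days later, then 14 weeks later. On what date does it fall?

January 16, 2095

Going back 188 days from December 11, 2093:
Going back 11 days from December 11, 2093 reaches the end of the previous month; 188 − 11 = 177 left.
November 2093 has 30 days: 177 − 30 = 147 left.
October 2093 has 31 days: 147 − 31 = 116 left.
September 2093 has 30 days: 116 − 30 = 86 left.
August 2093 has 31 days: 86 − 31 = 55 left.
July 2093 has 31 days: 55 − 31 = 24 left.
June 2093 has 30 days; 30 − 24 = 6 → June 6, 2093.
Counting forward 12 months from June 6, 2093:
month 6 + 12 = 18, which is month 6 of year 2094 → June 2094.
Day 6 is valid in June, giving June 6, 2094.
Adding 126 days from June 6, 2094:
June has 30 days, so 30 − 6 = 24 days remain after June 6, 2094; 126 − 24 = 102 left.
July 2094 has 31 days: 102 − 31 = 71 left.
August 2094 has 31 days: 71 − 31 = 40 left.
September 2094 has 30 days: 40 − 30 = 10 left.
10 days into October 2094 → October 10, 2094.
Advancing 14 weeks (= 98 days) from October 10, 2094:
October has 31 days, so 31 − 10 = 21 days remain after October 10, 2094; 98 − 21 = 77 left.
November 2094 has 30 days: 77 − 30 = 47 left.
December 2094 has 31 days: 47 − 31 = 16 left.
16 days into January 2095 → January 16, 2095.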